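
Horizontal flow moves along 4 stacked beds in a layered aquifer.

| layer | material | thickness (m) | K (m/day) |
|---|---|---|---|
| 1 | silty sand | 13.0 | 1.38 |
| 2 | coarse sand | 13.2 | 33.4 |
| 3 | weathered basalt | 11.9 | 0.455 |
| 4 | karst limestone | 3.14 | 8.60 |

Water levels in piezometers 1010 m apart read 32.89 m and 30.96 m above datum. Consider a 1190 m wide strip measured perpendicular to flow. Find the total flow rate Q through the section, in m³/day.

1120

Flow is parallel to layering, so each bed carries its own Darcy discharge and the transmissivities add.
Σ(K_i·b_i) = 1.38×13.0 + 33.4×13.2 + 0.455×11.9 + 8.60×3.14 = 491.2 m²/day.
Hydraulic gradient i = (32.89 − 30.96) / 1010 = 1.93 / 1010 = 0.001911.
Q = Σ(K_i·b_i) · W · i = 491.2 × 1190 × 0.001911 = 1117 m³/day.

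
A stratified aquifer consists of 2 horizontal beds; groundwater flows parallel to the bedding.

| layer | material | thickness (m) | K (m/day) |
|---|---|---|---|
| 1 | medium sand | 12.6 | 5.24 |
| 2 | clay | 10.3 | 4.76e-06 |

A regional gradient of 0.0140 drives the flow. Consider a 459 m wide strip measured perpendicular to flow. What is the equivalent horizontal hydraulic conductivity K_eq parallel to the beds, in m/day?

Flow is parallel to layering, so each bed carries its own Darcy discharge and the transmissivities add.
Σ(K_i·b_i) = 5.24×12.6 + 4.76e-06×10.3 = 66.02 m²/day.
Total thickness b = 22.90 m, so K_eq = Σ(K_i·b_i)/b = 2.883 m/day.

2.88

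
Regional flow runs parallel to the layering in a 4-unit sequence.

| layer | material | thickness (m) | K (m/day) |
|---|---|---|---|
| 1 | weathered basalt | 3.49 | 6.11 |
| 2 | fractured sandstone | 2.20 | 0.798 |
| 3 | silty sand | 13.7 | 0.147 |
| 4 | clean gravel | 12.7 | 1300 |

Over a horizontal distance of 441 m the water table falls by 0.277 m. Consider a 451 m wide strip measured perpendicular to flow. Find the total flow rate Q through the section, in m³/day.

Flow is parallel to layering, so each bed carries its own Darcy discharge and the transmissivities add.
Σ(K_i·b_i) = 6.11×3.49 + 0.798×2.20 + 0.147×13.7 + 1300×12.7 = 16535 m²/day.
Hydraulic gradient i = Δh / L = 0.277 / 441 = 0.0006281.
Q = Σ(K_i·b_i) · W · i = 16535 × 451 × 0.0006281 = 4684 m³/day.

4680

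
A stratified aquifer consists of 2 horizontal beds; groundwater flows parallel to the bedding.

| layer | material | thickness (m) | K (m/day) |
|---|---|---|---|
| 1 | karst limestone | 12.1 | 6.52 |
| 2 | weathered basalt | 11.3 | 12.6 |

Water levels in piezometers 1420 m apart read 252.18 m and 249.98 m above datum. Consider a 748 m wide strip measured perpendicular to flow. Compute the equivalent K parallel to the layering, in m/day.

9.46

Flow is parallel to layering, so each bed carries its own Darcy discharge and the transmissivities add.
Σ(K_i·b_i) = 6.52×12.1 + 12.6×11.3 = 221.3 m²/day.
Total thickness b = 23.40 m, so K_eq = Σ(K_i·b_i)/b = 9.456 m/day.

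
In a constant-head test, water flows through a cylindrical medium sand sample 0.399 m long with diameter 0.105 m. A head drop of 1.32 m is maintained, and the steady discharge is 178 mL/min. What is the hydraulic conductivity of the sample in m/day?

8.95

Cross-sectional area A = π·(d/2)² = π × (0.105/2)² = 0.008659 m².
Convert discharge: 178 mL/min = 2.967e-06 m³/s.
Darcy's law rearranged: K = Q·L / (A·Δh) = 2.967e-06 × 0.399 / (0.008659 × 1.32) = 0.0001036 m/s = 8.948 m/day.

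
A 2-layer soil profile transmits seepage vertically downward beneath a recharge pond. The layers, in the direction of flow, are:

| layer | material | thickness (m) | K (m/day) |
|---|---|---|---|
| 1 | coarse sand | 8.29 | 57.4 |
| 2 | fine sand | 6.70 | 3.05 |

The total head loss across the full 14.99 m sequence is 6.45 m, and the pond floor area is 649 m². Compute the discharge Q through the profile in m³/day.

Flow is perpendicular to layering, so the layers act in series and the equivalent K is the thickness-weighted harmonic mean.
Total thickness L = 8.29 + 6.70 = 14.99 m.
Σ(b_i/K_i) = 8.29/57.4 + 6.70/3.05 = 2.341 d.
K_eq = L / Σ(b_i/K_i) = 14.99 / 2.341 = 6.403 m/day.
Q = K_eq · A · (Δh/L) = 6.403 × 649 × (6.45/14.99) = 1788 m³/day.

1790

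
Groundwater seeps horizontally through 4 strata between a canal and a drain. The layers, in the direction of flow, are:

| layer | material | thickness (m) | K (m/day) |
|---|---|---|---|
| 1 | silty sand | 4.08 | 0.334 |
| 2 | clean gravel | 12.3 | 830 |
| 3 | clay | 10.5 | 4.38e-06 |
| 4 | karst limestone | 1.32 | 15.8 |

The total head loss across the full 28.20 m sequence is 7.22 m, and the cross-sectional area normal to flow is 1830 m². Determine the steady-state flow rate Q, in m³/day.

0.00551

Flow is perpendicular to layering, so the layers act in series and the equivalent K is the thickness-weighted harmonic mean.
Total thickness L = 4.08 + 12.3 + 10.5 + 1.32 = 28.20 m.
Σ(b_i/K_i) = 4.08/0.334 + 12.3/830 + 10.5/4.38e-06 + 1.32/15.8 = 2.397e+06 d.
K_eq = L / Σ(b_i/K_i) = 28.20 / 2.397e+06 = 1.176e-05 m/day.
Q = K_eq · A · (Δh/L) = 1.176e-05 × 1830 × (7.22/28.20) = 0.005512 m³/day.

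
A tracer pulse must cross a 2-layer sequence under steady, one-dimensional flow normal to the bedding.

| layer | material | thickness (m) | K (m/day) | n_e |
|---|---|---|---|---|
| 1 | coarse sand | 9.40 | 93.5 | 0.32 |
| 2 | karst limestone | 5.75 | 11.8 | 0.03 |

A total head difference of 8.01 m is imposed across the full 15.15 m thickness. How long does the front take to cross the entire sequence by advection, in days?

With flow normal to the layers, continuity requires the same specific discharge q through every layer.
Σ(b_i/K_i) = 9.40/93.5 + 5.75/11.8 = 0.5878 d.
q = Δh / Σ(b_i/K_i) = 8.01 / 0.5878 = 13.63 m/day.
In each layer the seepage velocity is v_i = q/n_i, so the layer transit time is t_i = b_i·n_i / q:
  layer 1 (coarse sand): t_1 = 9.40 × 0.32 / 13.63 = 0.2207 d
  layer 2 (karst limestone): t_2 = 5.75 × 0.03 / 13.63 = 0.01266 d
Total t = Σ t_i = 0.2334 days.

0.233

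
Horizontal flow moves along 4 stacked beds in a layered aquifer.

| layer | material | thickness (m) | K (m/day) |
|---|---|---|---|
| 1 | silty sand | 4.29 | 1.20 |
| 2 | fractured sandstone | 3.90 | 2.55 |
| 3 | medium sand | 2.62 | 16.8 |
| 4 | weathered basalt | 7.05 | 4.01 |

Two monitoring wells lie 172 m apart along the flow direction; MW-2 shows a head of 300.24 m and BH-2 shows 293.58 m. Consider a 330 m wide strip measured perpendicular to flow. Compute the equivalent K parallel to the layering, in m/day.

4.89

Flow is parallel to layering, so each bed carries its own Darcy discharge and the transmissivities add.
Σ(K_i·b_i) = 1.20×4.29 + 2.55×3.90 + 16.8×2.62 + 4.01×7.05 = 87.38 m²/day.
Total thickness b = 17.86 m, so K_eq = Σ(K_i·b_i)/b = 4.892 m/day.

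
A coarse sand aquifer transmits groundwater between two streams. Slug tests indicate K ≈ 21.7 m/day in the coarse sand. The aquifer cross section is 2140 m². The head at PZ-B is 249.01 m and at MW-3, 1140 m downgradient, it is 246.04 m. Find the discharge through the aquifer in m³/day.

Hydraulic gradient i = (249.01 − 246.04) / 1140 = 2.97 / 1140 = 0.002605.
Darcy's law: Q = K · A · i = 21.70 × 2140 × 0.002605 = 121.0 m³/day.

121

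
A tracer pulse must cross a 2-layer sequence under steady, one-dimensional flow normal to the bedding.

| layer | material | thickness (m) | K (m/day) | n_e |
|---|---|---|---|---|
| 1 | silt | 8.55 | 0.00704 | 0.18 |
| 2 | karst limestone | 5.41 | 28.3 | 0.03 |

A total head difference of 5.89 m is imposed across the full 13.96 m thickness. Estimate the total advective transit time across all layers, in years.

0.961

With flow normal to the layers, continuity requires the same specific discharge q through every layer.
Σ(b_i/K_i) = 8.55/0.00704 + 5.41/28.3 = 1215 d.
q = Δh / Σ(b_i/K_i) = 5.89 / 1215 = 0.004849 m/day.
In each layer the seepage velocity is v_i = q/n_i, so the layer transit time is t_i = b_i·n_i / q:
  layer 1 (silt): t_1 = 8.55 × 0.18 / 0.004849 = 317.4 d
  layer 2 (karst limestone): t_2 = 5.41 × 0.03 / 0.004849 = 33.47 d
Total t = Σ t_i = 350.9 days = 0.9606 years.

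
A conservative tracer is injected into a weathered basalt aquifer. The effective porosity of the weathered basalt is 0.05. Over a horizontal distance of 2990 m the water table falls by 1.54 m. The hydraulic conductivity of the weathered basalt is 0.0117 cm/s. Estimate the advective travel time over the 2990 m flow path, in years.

78.6

Convert K: 0.0117 cm/s × 864 = 10.11 m/day.
Hydraulic gradient i = Δh / L = 1.54 / 2990 = 0.0005151.
Darcy flux q = K · i = 10.11 × 0.0005151 = 0.005207 m/day.
Seepage velocity v = q / n_e = 0.005207 / 0.05 = 0.1041 m/day.
Travel time t = L / v = 2990 / 0.1041 = 28714 days = 78.61 years.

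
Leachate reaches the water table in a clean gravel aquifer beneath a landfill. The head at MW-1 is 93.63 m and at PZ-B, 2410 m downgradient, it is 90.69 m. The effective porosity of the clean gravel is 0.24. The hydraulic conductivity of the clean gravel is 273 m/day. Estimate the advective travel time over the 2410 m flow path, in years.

4.75

Hydraulic gradient i = (93.63 − 90.69) / 2410 = 2.94 / 2410 = 0.001220.
Darcy flux q = K · i = 273.0 × 0.001220 = 0.3330 m/day.
Seepage velocity v = q / n_e = 0.3330 / 0.24 = 1.388 m/day.
Travel time t = L / v = 2410 / 1.388 = 1737 days = 4.755 years.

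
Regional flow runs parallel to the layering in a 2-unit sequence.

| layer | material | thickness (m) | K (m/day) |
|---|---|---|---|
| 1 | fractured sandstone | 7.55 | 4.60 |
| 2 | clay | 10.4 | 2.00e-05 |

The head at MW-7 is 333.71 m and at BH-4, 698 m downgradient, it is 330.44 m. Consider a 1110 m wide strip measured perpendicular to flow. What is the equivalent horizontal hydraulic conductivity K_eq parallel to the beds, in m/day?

Flow is parallel to layering, so each bed carries its own Darcy discharge and the transmissivities add.
Σ(K_i·b_i) = 4.60×7.55 + 2.00e-05×10.4 = 34.73 m²/day.
Total thickness b = 17.95 m, so K_eq = Σ(K_i·b_i)/b = 1.935 m/day.

1.93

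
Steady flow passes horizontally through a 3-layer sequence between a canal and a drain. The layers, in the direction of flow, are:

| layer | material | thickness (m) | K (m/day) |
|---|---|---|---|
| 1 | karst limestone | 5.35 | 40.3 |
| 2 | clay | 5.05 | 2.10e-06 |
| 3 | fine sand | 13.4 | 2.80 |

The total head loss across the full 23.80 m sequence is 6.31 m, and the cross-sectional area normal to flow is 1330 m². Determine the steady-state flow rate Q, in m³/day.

Flow is perpendicular to layering, so the layers act in series and the equivalent K is the thickness-weighted harmonic mean.
Total thickness L = 5.35 + 5.05 + 13.4 = 23.80 m.
Σ(b_i/K_i) = 5.35/40.3 + 5.05/2.10e-06 + 13.4/2.80 = 2.405e+06 d.
K_eq = L / Σ(b_i/K_i) = 23.80 / 2.405e+06 = 9.897e-06 m/day.
Q = K_eq · A · (Δh/L) = 9.897e-06 × 1330 × (6.31/23.80) = 0.003490 m³/day.

0.00349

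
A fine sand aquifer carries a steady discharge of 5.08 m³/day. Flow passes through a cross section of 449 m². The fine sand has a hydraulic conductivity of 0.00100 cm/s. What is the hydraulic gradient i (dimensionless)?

0.0131

Convert K: 0.00100 cm/s × 864 = 0.8640 m/day.
From Q = K·A·i, i = Q / (K·A) = 5.08 / (0.8640 × 449.0) = 0.01309.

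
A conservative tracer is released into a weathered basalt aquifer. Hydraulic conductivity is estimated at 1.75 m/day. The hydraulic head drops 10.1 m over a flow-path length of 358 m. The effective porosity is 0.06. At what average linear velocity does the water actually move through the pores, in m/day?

0.823

Hydraulic gradient i = Δh / L = 10.1 / 358 = 0.02821.
Darcy flux q = K · i = 1.750 × 0.02821 = 0.04937 m/day.
Seepage velocity v = q / n_e = 0.04937 / 0.06 = 0.8229 m/day.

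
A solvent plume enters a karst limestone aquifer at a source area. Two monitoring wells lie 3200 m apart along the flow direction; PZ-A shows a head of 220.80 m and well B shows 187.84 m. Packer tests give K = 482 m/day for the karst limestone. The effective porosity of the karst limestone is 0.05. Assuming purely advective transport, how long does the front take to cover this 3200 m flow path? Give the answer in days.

Hydraulic gradient i = (220.80 − 187.84) / 3200 = 32.96 / 3200 = 0.01030.
Darcy flux q = K · i = 482.0 × 0.01030 = 4.965 m/day.
Seepage velocity v = q / n_e = 4.965 / 0.05 = 99.29 m/day.
Travel time t = L / v = 3200 / 99.29 = 32.23 days.

32.2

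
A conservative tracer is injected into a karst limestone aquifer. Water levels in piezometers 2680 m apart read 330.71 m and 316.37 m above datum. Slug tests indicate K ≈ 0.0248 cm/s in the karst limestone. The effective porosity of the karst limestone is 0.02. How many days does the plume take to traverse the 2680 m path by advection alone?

468

Convert K: 0.0248 cm/s × 864 = 21.43 m/day.
Hydraulic gradient i = (330.71 − 316.37) / 2680 = 14.34 / 2680 = 0.005351.
Darcy flux q = K · i = 21.43 × 0.005351 = 0.1147 m/day.
Seepage velocity v = q / n_e = 0.1147 / 0.02 = 5.733 m/day.
Travel time t = L / v = 2680 / 5.733 = 467.5 days.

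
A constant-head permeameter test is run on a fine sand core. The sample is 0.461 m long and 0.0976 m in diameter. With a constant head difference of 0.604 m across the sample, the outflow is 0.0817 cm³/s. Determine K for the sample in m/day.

0.720

Cross-sectional area A = π·(d/2)² = π × (0.0976/2)² = 0.007482 m².
Convert discharge: 0.0817 cm³/s = 8.170e-08 m³/s.
Darcy's law rearranged: K = Q·L / (A·Δh) = 8.170e-08 × 0.461 / (0.007482 × 0.604) = 8.335e-06 m/s = 0.7201 m/day.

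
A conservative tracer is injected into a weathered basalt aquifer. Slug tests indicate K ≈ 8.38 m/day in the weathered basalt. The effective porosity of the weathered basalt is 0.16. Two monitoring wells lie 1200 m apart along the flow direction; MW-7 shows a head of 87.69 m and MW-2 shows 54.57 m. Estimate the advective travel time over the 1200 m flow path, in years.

2.27

Hydraulic gradient i = (87.69 − 54.57) / 1200 = 33.12 / 1200 = 0.02760.
Darcy flux q = K · i = 8.380 × 0.02760 = 0.2313 m/day.
Seepage velocity v = q / n_e = 0.2313 / 0.16 = 1.446 m/day.
Travel time t = L / v = 1200 / 1.446 = 830.1 days = 2.273 years.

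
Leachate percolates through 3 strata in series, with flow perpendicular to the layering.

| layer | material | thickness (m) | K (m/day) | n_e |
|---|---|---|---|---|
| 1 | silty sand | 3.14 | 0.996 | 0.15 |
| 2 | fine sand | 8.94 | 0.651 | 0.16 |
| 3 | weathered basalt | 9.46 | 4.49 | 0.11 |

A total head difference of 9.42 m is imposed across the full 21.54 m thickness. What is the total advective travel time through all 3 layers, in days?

5.93

With flow normal to the layers, continuity requires the same specific discharge q through every layer.
Σ(b_i/K_i) = 3.14/0.996 + 8.94/0.651 + 9.46/4.49 = 18.99 d.
q = Δh / Σ(b_i/K_i) = 9.42 / 18.99 = 0.4960 m/day.
In each layer the seepage velocity is v_i = q/n_i, so the layer transit time is t_i = b_i·n_i / q:
  layer 1 (silty sand): t_1 = 3.14 × 0.15 / 0.4960 = 0.9496 d
  layer 2 (fine sand): t_2 = 8.94 × 0.16 / 0.4960 = 2.884 d
  layer 3 (weathered basalt): t_3 = 9.46 × 0.11 / 0.4960 = 2.098 d
Total t = Σ t_i = 5.932 days.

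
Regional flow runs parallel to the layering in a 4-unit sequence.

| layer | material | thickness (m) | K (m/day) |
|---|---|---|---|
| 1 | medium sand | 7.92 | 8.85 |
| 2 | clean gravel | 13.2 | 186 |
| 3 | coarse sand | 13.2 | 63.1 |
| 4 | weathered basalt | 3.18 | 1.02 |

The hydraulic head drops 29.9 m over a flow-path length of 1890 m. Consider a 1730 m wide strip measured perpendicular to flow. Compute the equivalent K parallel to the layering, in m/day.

Flow is parallel to layering, so each bed carries its own Darcy discharge and the transmissivities add.
Σ(K_i·b_i) = 8.85×7.92 + 186×13.2 + 63.1×13.2 + 1.02×3.18 = 3361 m²/day.
Total thickness b = 37.50 m, so K_eq = Σ(K_i·b_i)/b = 89.64 m/day.

89.6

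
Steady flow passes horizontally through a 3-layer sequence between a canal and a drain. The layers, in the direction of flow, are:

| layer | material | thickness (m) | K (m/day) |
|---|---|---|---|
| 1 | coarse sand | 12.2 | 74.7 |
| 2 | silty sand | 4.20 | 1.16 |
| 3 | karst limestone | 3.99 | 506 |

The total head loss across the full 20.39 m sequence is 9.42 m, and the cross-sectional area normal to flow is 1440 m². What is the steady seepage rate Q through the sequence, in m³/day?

3580

Flow is perpendicular to layering, so the layers act in series and the equivalent K is the thickness-weighted harmonic mean.
Total thickness L = 12.2 + 4.20 + 3.99 = 20.39 m.
Σ(b_i/K_i) = 12.2/74.7 + 4.20/1.16 + 3.99/506 = 3.792 d.
K_eq = L / Σ(b_i/K_i) = 20.39 / 3.792 = 5.377 m/day.
Q = K_eq · A · (Δh/L) = 5.377 × 1440 × (9.42/20.39) = 3577 m³/day.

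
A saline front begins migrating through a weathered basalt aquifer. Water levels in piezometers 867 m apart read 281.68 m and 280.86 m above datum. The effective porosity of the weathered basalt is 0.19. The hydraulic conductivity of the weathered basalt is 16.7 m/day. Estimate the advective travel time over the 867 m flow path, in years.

28.6

Hydraulic gradient i = (281.68 − 280.86) / 867 = 0.82 / 867 = 0.0009458.
Darcy flux q = K · i = 16.70 × 0.0009458 = 0.01579 m/day.
Seepage velocity v = q / n_e = 0.01579 / 0.19 = 0.08313 m/day.
Travel time t = L / v = 867 / 0.08313 = 10429 days = 28.55 years.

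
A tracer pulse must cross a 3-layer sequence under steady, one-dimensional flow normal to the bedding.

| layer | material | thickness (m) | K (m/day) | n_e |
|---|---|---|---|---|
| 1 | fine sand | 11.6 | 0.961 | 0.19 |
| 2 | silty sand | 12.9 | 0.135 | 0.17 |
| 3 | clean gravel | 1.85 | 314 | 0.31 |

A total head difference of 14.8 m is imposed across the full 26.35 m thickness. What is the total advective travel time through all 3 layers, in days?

36.1

With flow normal to the layers, continuity requires the same specific discharge q through every layer.
Σ(b_i/K_i) = 11.6/0.961 + 12.9/0.135 + 1.85/314 = 107.6 d.
q = Δh / Σ(b_i/K_i) = 14.8 / 107.6 = 0.1375 m/day.
In each layer the seepage velocity is v_i = q/n_i, so the layer transit time is t_i = b_i·n_i / q:
  layer 1 (fine sand): t_1 = 11.6 × 0.19 / 0.1375 = 16.03 d
  layer 2 (silty sand): t_2 = 12.9 × 0.17 / 0.1375 = 15.95 d
  layer 3 (clean gravel): t_3 = 1.85 × 0.31 / 0.1375 = 4.171 d
Total t = Σ t_i = 36.15 days.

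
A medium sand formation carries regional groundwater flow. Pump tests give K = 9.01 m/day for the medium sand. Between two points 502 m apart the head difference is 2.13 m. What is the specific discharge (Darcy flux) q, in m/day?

0.0382

Hydraulic gradient i = Δh / L = 2.13 / 502 = 0.004243.
Specific discharge q = K · i = 9.010 × 0.004243 = 0.03823 m/day.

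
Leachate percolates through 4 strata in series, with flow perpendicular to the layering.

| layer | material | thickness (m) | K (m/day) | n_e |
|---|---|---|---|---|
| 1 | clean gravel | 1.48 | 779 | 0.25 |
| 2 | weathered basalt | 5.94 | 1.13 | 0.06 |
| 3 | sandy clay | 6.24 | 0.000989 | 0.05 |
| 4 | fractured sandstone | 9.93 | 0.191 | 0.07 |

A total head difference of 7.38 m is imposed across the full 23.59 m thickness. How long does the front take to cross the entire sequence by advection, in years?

With flow normal to the layers, continuity requires the same specific discharge q through every layer.
Σ(b_i/K_i) = 1.48/779 + 5.94/1.13 + 6.24/0.000989 + 9.93/0.191 = 6367 d.
q = Δh / Σ(b_i/K_i) = 7.38 / 6367 = 0.001159 m/day.
In each layer the seepage velocity is v_i = q/n_i, so the layer transit time is t_i = b_i·n_i / q:
  layer 1 (clean gravel): t_1 = 1.48 × 0.25 / 0.001159 = 319.2 d
  layer 2 (weathered basalt): t_2 = 5.94 × 0.06 / 0.001159 = 307.5 d
  layer 3 (sandy clay): t_3 = 6.24 × 0.05 / 0.001159 = 269.2 d
  layer 4 (fractured sandstone): t_4 = 9.93 × 0.07 / 0.001159 = 599.7 d
Total t = Σ t_i = 1495 days = 4.094 years.

4.09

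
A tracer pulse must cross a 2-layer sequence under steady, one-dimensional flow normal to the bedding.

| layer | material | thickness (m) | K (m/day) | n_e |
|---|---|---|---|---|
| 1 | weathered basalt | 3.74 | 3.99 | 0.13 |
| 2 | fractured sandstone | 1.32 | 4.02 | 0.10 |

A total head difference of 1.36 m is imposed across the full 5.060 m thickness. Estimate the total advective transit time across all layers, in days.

0.575

With flow normal to the layers, continuity requires the same specific discharge q through every layer.
Σ(b_i/K_i) = 3.74/3.99 + 1.32/4.02 = 1.266 d.
q = Δh / Σ(b_i/K_i) = 1.36 / 1.266 = 1.075 m/day.
In each layer the seepage velocity is v_i = q/n_i, so the layer transit time is t_i = b_i·n_i / q:
  layer 1 (weathered basalt): t_1 = 3.74 × 0.13 / 1.075 = 0.4525 d
  layer 2 (fractured sandstone): t_2 = 1.32 × 0.10 / 1.075 = 0.1228 d
Total t = Σ t_i = 0.5753 days.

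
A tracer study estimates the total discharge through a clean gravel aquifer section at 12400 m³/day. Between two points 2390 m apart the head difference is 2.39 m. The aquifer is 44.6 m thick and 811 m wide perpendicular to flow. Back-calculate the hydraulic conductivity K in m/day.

343

Cross-sectional area A = 811 × 44.6 = 36171 m².
Hydraulic gradient i = Δh / L = 2.39 / 2390 = 0.001000.
From Q = K·A·i, K = Q / (A·i) = 12400 / (36171 × 0.001000) = 342.8 m/day.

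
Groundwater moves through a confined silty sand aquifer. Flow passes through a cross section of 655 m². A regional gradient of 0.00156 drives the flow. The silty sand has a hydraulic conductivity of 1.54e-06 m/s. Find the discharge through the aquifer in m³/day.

0.136

Convert K: 1.54e-06 m/s × 86400 = 0.1331 m/day.
Hydraulic gradient i = 0.00156.
Darcy's law: Q = K · A · i = 0.1331 × 655.0 × 0.001560 = 0.1360 m³/day.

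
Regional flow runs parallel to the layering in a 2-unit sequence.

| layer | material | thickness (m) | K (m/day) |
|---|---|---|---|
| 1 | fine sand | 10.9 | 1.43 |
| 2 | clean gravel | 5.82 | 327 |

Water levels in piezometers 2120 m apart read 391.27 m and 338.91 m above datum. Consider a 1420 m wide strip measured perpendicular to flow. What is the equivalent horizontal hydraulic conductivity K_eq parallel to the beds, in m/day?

Flow is parallel to layering, so each bed carries its own Darcy discharge and the transmissivities add.
Σ(K_i·b_i) = 1.43×10.9 + 327×5.82 = 1919 m²/day.
Total thickness b = 16.72 m, so K_eq = Σ(K_i·b_i)/b = 114.8 m/day.

115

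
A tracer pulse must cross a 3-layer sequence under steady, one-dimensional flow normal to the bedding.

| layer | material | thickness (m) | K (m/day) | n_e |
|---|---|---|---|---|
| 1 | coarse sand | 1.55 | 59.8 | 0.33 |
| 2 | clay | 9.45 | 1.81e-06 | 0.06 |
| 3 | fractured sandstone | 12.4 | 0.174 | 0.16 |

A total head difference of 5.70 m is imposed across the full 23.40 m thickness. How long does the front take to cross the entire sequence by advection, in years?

With flow normal to the layers, continuity requires the same specific discharge q through every layer.
Σ(b_i/K_i) = 1.55/59.8 + 9.45/1.81e-06 + 12.4/0.174 = 5.221e+06 d.
q = Δh / Σ(b_i/K_i) = 5.70 / 5.221e+06 = 1.092e-06 m/day.
In each layer the seepage velocity is v_i = q/n_i, so the layer transit time is t_i = b_i·n_i / q:
  layer 1 (coarse sand): t_1 = 1.55 × 0.33 / 1.092e-06 = 4.685e+05 d
  layer 2 (clay): t_2 = 9.45 × 0.06 / 1.092e-06 = 5.194e+05 d
  layer 3 (fractured sandstone): t_3 = 12.4 × 0.16 / 1.092e-06 = 1.817e+06 d
Total t = Σ t_i = 2.805e+06 days = 7680 years.

7680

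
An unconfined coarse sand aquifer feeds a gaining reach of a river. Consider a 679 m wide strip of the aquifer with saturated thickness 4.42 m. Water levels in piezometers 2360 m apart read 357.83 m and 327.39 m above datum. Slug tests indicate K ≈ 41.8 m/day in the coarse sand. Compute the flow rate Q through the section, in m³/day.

1620

Cross-sectional area A = 679 × 4.42 = 3001 m².
Hydraulic gradient i = (357.83 − 327.39) / 2360 = 30.44 / 2360 = 0.01290.
Darcy's law: Q = K · A · i = 41.80 × 3001 × 0.01290 = 1618 m³/day.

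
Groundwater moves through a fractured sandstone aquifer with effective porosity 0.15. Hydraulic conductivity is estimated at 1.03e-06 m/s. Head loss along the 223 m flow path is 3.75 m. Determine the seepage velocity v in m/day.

0.00998

Convert K: 1.03e-06 m/s × 86400 = 0.08899 m/day.
Hydraulic gradient i = Δh / L = 3.75 / 223 = 0.01682.
Darcy flux q = K · i = 0.08899 × 0.01682 = 0.001497 m/day.
Seepage velocity v = q / n_e = 0.001497 / 0.15 = 0.009977 m/day.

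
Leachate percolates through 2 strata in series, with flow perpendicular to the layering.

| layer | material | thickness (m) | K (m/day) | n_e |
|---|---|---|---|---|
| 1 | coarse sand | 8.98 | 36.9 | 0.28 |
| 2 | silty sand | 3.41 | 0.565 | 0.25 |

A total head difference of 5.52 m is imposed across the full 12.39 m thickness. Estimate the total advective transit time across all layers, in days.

With flow normal to the layers, continuity requires the same specific discharge q through every layer.
Σ(b_i/K_i) = 8.98/36.9 + 3.41/0.565 = 6.279 d.
q = Δh / Σ(b_i/K_i) = 5.52 / 6.279 = 0.8792 m/day.
In each layer the seepage velocity is v_i = q/n_i, so the layer transit time is t_i = b_i·n_i / q:
  layer 1 (coarse sand): t_1 = 8.98 × 0.28 / 0.8792 = 2.860 d
  layer 2 (silty sand): t_2 = 3.41 × 0.25 / 0.8792 = 0.9697 d
Total t = Σ t_i = 3.830 days.

3.83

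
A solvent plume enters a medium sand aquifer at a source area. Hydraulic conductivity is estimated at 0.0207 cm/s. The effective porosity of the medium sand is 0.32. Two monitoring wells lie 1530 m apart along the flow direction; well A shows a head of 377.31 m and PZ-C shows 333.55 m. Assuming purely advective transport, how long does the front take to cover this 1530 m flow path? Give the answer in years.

2.62

Convert K: 0.0207 cm/s × 864 = 17.88 m/day.
Hydraulic gradient i = (377.31 − 333.55) / 1530 = 43.76 / 1530 = 0.02860.
Darcy flux q = K · i = 17.88 × 0.02860 = 0.5115 m/day.
Seepage velocity v = q / n_e = 0.5115 / 0.32 = 1.599 m/day.
Travel time t = L / v = 1530 / 1.599 = 957.1 days = 2.620 years.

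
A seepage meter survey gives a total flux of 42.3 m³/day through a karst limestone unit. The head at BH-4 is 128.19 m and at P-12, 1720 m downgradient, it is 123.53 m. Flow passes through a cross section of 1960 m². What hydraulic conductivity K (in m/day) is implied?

Hydraulic gradient i = (128.19 − 123.53) / 1720 = 4.66 / 1720 = 0.002709.
From Q = K·A·i, K = Q / (A·i) = 42.3 / (1960 × 0.002709) = 7.966 m/day.

7.97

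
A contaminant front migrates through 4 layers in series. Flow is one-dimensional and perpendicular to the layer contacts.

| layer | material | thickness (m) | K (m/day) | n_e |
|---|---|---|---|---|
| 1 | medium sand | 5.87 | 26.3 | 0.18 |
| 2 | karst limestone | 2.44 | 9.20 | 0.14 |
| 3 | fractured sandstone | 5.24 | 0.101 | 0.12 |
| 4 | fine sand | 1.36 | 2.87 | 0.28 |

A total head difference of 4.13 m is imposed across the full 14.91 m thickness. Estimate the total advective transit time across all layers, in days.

With flow normal to the layers, continuity requires the same specific discharge q through every layer.
Σ(b_i/K_i) = 5.87/26.3 + 2.44/9.20 + 5.24/0.101 + 1.36/2.87 = 52.84 d.
q = Δh / Σ(b_i/K_i) = 4.13 / 52.84 = 0.07816 m/day.
In each layer the seepage velocity is v_i = q/n_i, so the layer transit time is t_i = b_i·n_i / q:
  layer 1 (medium sand): t_1 = 5.87 × 0.18 / 0.07816 = 13.52 d
  layer 2 (karst limestone): t_2 = 2.44 × 0.14 / 0.07816 = 4.371 d
  layer 3 (fractured sandstone): t_3 = 5.24 × 0.12 / 0.07816 = 8.046 d
  layer 4 (fine sand): t_4 = 1.36 × 0.28 / 0.07816 = 4.872 d
Total t = Σ t_i = 30.81 days.

30.8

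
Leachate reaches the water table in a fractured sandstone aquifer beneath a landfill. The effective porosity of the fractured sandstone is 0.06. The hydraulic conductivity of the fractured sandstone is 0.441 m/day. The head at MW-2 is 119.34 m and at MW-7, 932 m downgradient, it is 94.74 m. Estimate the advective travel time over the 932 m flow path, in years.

Hydraulic gradient i = (119.34 − 94.74) / 932 = 24.6 / 932 = 0.02639.
Darcy flux q = K · i = 0.4410 × 0.02639 = 0.01164 m/day.
Seepage velocity v = q / n_e = 0.01164 / 0.06 = 0.1940 m/day.
Travel time t = L / v = 932 / 0.1940 = 4804 days = 13.15 years.

13.2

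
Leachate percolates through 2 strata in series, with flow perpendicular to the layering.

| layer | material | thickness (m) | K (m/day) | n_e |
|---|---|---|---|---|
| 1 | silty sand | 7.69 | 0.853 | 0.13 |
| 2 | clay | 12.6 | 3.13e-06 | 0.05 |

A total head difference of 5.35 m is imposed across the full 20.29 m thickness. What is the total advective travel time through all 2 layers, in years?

With flow normal to the layers, continuity requires the same specific discharge q through every layer.
Σ(b_i/K_i) = 7.69/0.853 + 12.6/3.13e-06 = 4.026e+06 d.
q = Δh / Σ(b_i/K_i) = 5.35 / 4.026e+06 = 1.329e-06 m/day.
In each layer the seepage velocity is v_i = q/n_i, so the layer transit time is t_i = b_i·n_i / q:
  layer 1 (silty sand): t_1 = 7.69 × 0.13 / 1.329e-06 = 7.522e+05 d
  layer 2 (clay): t_2 = 12.6 × 0.05 / 1.329e-06 = 4.740e+05 d
Total t = Σ t_i = 1.226e+06 days = 3357 years.

3360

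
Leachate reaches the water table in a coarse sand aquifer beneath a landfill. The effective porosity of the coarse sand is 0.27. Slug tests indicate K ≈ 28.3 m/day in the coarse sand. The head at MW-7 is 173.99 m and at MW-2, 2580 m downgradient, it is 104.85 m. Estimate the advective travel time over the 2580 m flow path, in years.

Hydraulic gradient i = (173.99 − 104.85) / 2580 = 69.14 / 2580 = 0.02680.
Darcy flux q = K · i = 28.30 × 0.02680 = 0.7584 m/day.
Seepage velocity v = q / n_e = 0.7584 / 0.27 = 2.809 m/day.
Travel time t = L / v = 2580 / 2.809 = 918.5 days = 2.515 years.

2.51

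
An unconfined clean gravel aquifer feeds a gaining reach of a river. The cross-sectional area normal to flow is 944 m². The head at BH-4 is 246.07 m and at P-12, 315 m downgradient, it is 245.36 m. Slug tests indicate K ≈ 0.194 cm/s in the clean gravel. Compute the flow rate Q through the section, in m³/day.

Convert K: 0.194 cm/s × 864 = 167.6 m/day.
Hydraulic gradient i = (246.07 − 245.36) / 315 = 0.71 / 315 = 0.002254.
Darcy's law: Q = K · A · i = 167.6 × 944.0 × 0.002254 = 356.6 m³/day.

357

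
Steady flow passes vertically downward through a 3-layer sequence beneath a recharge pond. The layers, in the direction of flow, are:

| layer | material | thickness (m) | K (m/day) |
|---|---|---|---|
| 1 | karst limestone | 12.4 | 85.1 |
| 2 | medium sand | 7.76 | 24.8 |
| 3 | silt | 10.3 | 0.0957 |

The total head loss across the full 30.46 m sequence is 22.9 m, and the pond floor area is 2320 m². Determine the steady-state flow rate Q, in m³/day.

Flow is perpendicular to layering, so the layers act in series and the equivalent K is the thickness-weighted harmonic mean.
Total thickness L = 12.4 + 7.76 + 10.3 = 30.46 m.
Σ(b_i/K_i) = 12.4/85.1 + 7.76/24.8 + 10.3/0.0957 = 108.1 d.
K_eq = L / Σ(b_i/K_i) = 30.46 / 108.1 = 0.2818 m/day.
Q = K_eq · A · (Δh/L) = 0.2818 × 2320 × (22.9/30.46) = 491.5 m³/day.

492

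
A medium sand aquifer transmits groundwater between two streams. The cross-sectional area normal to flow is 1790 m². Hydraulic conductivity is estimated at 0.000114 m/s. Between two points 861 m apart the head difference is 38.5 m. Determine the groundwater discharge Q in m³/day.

Convert K: 0.000114 m/s × 86400 = 9.850 m/day.
Hydraulic gradient i = Δh / L = 38.5 / 861 = 0.04472.
Darcy's law: Q = K · A · i = 9.850 × 1790 × 0.04472 = 788.4 m³/day.

788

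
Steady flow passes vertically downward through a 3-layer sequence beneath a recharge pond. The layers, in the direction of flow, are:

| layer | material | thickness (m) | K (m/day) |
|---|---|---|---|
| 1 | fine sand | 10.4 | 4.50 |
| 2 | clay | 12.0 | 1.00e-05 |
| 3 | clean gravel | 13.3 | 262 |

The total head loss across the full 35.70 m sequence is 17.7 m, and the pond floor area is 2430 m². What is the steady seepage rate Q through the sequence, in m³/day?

Flow is perpendicular to layering, so the layers act in series and the equivalent K is the thickness-weighted harmonic mean.
Total thickness L = 10.4 + 12.0 + 13.3 = 35.70 m.
Σ(b_i/K_i) = 10.4/4.50 + 12.0/1.00e-05 + 13.3/262 = 1.200e+06 d.
K_eq = L / Σ(b_i/K_i) = 35.70 / 1.200e+06 = 2.975e-05 m/day.
Q = K_eq · A · (Δh/L) = 2.975e-05 × 2430 × (17.7/35.70) = 0.03584 m³/day.

0.0358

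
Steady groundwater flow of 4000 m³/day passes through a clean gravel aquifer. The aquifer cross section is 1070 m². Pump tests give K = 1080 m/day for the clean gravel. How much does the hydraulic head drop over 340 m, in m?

1.18

From Q = K·A·i, i = Q / (K·A) = 4000 / (1080 × 1070) = 0.003461.
Head loss Δh = i · L = 0.003461 × 340 = 1.177 m.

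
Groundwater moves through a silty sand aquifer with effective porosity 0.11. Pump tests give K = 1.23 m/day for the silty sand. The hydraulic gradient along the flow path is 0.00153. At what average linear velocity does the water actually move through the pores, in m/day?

Hydraulic gradient i = 0.00153.
Darcy flux q = K · i = 1.230 × 0.001530 = 0.001882 m/day.
Seepage velocity v = q / n_e = 0.001882 / 0.11 = 0.01711 m/day.

0.0171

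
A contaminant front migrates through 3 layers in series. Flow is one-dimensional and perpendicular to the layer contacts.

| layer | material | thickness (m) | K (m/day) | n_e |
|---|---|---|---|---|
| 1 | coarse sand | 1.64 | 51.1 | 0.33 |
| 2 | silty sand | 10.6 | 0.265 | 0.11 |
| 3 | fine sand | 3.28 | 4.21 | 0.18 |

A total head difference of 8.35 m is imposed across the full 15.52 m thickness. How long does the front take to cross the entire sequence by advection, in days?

11.2

With flow normal to the layers, continuity requires the same specific discharge q through every layer.
Σ(b_i/K_i) = 1.64/51.1 + 10.6/0.265 + 3.28/4.21 = 40.81 d.
q = Δh / Σ(b_i/K_i) = 8.35 / 40.81 = 0.2046 m/day.
In each layer the seepage velocity is v_i = q/n_i, so the layer transit time is t_i = b_i·n_i / q:
  layer 1 (coarse sand): t_1 = 1.64 × 0.33 / 0.2046 = 2.645 d
  layer 2 (silty sand): t_2 = 10.6 × 0.11 / 0.2046 = 5.699 d
  layer 3 (fine sand): t_3 = 3.28 × 0.18 / 0.2046 = 2.886 d
Total t = Σ t_i = 11.23 days.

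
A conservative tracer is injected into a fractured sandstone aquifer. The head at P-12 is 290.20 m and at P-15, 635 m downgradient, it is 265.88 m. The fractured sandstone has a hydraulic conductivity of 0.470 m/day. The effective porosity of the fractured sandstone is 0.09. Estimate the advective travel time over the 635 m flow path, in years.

Hydraulic gradient i = (290.20 − 265.88) / 635 = 24.32 / 635 = 0.03830.
Darcy flux q = K · i = 0.4700 × 0.03830 = 0.01800 m/day.
Seepage velocity v = q / n_e = 0.01800 / 0.09 = 0.2000 m/day.
Travel time t = L / v = 635 / 0.2000 = 3175 days = 8.692 years.

8.69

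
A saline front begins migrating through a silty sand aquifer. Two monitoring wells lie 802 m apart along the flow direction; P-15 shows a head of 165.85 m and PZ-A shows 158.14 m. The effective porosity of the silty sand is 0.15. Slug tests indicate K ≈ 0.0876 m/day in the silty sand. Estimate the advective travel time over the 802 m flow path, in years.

Hydraulic gradient i = (165.85 − 158.14) / 802 = 7.71 / 802 = 0.009613.
Darcy flux q = K · i = 0.08760 × 0.009613 = 0.0008421 m/day.
Seepage velocity v = q / n_e = 0.0008421 / 0.15 = 0.005614 m/day.
Travel time t = L / v = 802 / 0.005614 = 1.429e+05 days = 391.1 years.

391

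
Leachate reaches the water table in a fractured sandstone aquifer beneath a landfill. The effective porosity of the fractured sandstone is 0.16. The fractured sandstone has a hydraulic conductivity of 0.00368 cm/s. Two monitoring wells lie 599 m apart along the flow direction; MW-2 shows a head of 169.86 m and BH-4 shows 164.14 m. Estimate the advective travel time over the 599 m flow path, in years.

Convert K: 0.00368 cm/s × 864 = 3.180 m/day.
Hydraulic gradient i = (169.86 − 164.14) / 599 = 5.72 / 599 = 0.009549.
Darcy flux q = K · i = 3.180 × 0.009549 = 0.03036 m/day.
Seepage velocity v = q / n_e = 0.03036 / 0.16 = 0.1898 m/day.
Travel time t = L / v = 599 / 0.1898 = 3157 days = 8.642 years.

8.64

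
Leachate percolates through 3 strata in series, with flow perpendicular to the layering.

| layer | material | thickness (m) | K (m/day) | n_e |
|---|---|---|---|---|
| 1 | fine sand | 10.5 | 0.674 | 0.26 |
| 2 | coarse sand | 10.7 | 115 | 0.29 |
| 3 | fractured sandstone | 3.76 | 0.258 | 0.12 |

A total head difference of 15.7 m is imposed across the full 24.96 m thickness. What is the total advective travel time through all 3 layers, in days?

12.1

With flow normal to the layers, continuity requires the same specific discharge q through every layer.
Σ(b_i/K_i) = 10.5/0.674 + 10.7/115 + 3.76/0.258 = 30.25 d.
q = Δh / Σ(b_i/K_i) = 15.7 / 30.25 = 0.5191 m/day.
In each layer the seepage velocity is v_i = q/n_i, so the layer transit time is t_i = b_i·n_i / q:
  layer 1 (fine sand): t_1 = 10.5 × 0.26 / 0.5191 = 5.259 d
  layer 2 (coarse sand): t_2 = 10.7 × 0.29 / 0.5191 = 5.978 d
  layer 3 (fractured sandstone): t_3 = 3.76 × 0.12 / 0.5191 = 0.8692 d
Total t = Σ t_i = 12.11 days.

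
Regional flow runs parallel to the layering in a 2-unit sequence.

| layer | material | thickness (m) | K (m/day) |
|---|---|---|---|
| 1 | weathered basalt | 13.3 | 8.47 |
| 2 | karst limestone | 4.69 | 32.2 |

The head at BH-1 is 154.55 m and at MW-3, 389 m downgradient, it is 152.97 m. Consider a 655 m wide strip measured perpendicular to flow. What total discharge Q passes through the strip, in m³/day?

Flow is parallel to layering, so each bed carries its own Darcy discharge and the transmissivities add.
Σ(K_i·b_i) = 8.47×13.3 + 32.2×4.69 = 263.7 m²/day.
Hydraulic gradient i = (154.55 − 152.97) / 389 = 1.58 / 389 = 0.004062.
Q = Σ(K_i·b_i) · W · i = 263.7 × 655 × 0.004062 = 701.5 m³/day.

701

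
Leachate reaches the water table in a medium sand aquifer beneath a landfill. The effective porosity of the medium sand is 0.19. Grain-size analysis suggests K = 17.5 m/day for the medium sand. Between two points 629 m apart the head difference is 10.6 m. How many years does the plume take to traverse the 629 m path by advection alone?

Hydraulic gradient i = Δh / L = 10.6 / 629 = 0.01685.
Darcy flux q = K · i = 17.50 × 0.01685 = 0.2949 m/day.
Seepage velocity v = q / n_e = 0.2949 / 0.19 = 1.552 m/day.
Travel time t = L / v = 629 / 1.552 = 405.2 days = 1.109 years.

1.11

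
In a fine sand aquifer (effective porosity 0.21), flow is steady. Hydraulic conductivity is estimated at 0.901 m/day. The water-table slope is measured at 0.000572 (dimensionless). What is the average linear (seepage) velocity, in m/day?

Hydraulic gradient i = 0.000572.
Darcy flux q = K · i = 0.9010 × 0.0005720 = 0.0005154 m/day.
Seepage velocity v = q / n_e = 0.0005154 / 0.21 = 0.002454 m/day.

0.00245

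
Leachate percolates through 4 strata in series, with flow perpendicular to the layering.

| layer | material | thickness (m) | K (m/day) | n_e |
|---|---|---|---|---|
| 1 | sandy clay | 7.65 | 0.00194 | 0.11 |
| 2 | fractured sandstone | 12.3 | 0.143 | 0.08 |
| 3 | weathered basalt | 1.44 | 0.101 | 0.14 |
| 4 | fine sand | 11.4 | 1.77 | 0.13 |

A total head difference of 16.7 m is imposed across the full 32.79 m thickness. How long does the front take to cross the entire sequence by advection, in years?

2.33

With flow normal to the layers, continuity requires the same specific discharge q through every layer.
Σ(b_i/K_i) = 7.65/0.00194 + 12.3/0.143 + 1.44/0.101 + 11.4/1.77 = 4050 d.
q = Δh / Σ(b_i/K_i) = 16.7 / 4050 = 0.004123 m/day.
In each layer the seepage velocity is v_i = q/n_i, so the layer transit time is t_i = b_i·n_i / q:
  layer 1 (sandy clay): t_1 = 7.65 × 0.11 / 0.004123 = 204.1 d
  layer 2 (fractured sandstone): t_2 = 12.3 × 0.08 / 0.004123 = 238.6 d
  layer 3 (weathered basalt): t_3 = 1.44 × 0.14 / 0.004123 = 48.89 d
  layer 4 (fine sand): t_4 = 11.4 × 0.13 / 0.004123 = 359.4 d
Total t = Σ t_i = 851.0 days = 2.330 years.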